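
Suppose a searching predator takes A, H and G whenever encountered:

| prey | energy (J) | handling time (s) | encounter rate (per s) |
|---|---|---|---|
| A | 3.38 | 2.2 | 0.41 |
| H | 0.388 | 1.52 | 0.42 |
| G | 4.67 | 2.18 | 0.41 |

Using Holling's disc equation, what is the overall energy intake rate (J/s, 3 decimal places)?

1.009 J/s

R = Σλ_iE_i / (1 + Σλ_ih_i)
Numerator: 0.41×3.38 + 0.42×0.388 + 0.41×4.67 = 3.463
Denominator: 1 + 0.41×2.2 + 0.42×1.52 + 0.41×2.18 = 3.434
R = 3.463/3.434 = 1.009 J/s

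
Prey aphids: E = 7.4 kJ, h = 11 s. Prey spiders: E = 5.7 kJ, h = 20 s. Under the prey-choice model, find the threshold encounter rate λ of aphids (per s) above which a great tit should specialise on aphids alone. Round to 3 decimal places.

0.067 per s

At the threshold, the rate on aphids alone equals the profitability of spiders: λ·7.4/(1 + λ·11) = 5.7/20 = 0.285.
Rearranging, λ(7.4 − 0.285×11) = 0.285, so λ = 0.285/4.265 = 0.06682 per s.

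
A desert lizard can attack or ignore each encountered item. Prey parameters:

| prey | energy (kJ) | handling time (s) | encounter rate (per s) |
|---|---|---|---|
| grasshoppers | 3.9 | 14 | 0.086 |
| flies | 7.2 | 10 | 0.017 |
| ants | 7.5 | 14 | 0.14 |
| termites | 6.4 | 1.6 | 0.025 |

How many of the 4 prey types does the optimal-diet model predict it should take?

3

Profitabilities (E/h, kJ/s): termites 4, flies 0.72, ants 0.536, grasshoppers 0.279. Add prey in this order while the next type's profitability exceeds the intake rate on those already taken.
Rate on top 1: 0.1538. flies: 0.72 > 0.1538 → include.
Rate on top 2: 0.2334. ants: 0.536 > 0.2334 → include.
Rate on top 3: 0.4203. grasshoppers: 0.279 < 0.4203 → exclude; stop.
Optimal diet: termites, flies, ants — 3 of 4 types.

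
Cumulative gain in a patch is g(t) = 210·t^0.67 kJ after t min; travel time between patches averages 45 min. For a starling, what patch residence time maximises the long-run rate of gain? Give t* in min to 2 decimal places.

91.36 min

By the marginal value theorem, leave when the instantaneous gain rate g'(t) equals the habitat-wide average g(t)/(T + t).
g'(t) = 0.67·210·t^-0.33. Setting 0.67·210·t^-0.33 = 210·t^0.67/(45+t) gives 0.67(45+t) = t, so 0.33·t = 0.67×45.
t* = 0.67×45/0.33 = 91.36 min.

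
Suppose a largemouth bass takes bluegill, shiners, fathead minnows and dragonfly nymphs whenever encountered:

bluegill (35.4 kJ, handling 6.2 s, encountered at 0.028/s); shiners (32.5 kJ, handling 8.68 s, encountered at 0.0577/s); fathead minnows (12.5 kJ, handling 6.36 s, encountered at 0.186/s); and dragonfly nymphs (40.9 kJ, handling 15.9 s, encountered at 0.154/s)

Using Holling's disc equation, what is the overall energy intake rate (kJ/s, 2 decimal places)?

2.17 kJ/s

R = Σλ_iE_i / (1 + Σλ_ih_i)
Numerator: 0.028×35.4 + 0.0577×32.5 + 0.186×12.5 + 0.154×40.9 = 11.49
Denominator: 1 + 0.028×6.2 + 0.0577×8.68 + 0.186×6.36 + 0.154×15.9 = 5.306
R = 11.49/5.306 = 2.165 kJ/s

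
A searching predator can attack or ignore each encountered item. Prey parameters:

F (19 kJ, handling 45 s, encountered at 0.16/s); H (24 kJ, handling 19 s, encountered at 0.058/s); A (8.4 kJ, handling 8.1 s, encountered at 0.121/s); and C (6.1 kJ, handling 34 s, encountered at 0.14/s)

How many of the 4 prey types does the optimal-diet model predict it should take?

E/h in descending order: H 1.26, A 1.04, F 0.422, C 0.179 kJ/s. The optimal diet is the largest prefix of this list for which every included type satisfies E_i/h_i > R on the types above it.
Rate on top 1: 0.6622. A: 1.04 > 0.6622 → include.
Rate on top 2: 0.7814. F: 0.422 < 0.7814 → exclude; stop.
Optimal diet: H, A — 2 of 4 types.

2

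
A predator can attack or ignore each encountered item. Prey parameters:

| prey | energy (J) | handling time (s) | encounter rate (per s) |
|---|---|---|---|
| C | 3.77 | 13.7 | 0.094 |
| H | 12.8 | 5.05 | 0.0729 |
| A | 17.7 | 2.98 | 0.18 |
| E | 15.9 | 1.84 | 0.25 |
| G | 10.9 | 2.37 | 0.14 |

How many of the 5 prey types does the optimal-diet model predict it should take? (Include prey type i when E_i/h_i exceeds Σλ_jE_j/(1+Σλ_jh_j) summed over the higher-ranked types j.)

3

Profitabilities (E/h, J/s): E 8.64, A 5.94, G 4.6, H 2.53, C 0.275. Add prey in this order while the next type's profitability exceeds the intake rate on those already taken.
Rate on top 1: 2.723. A: 5.94 > 2.723 → include.
Rate on top 2: 3.587. G: 4.6 > 3.587 → include.
Rate on top 3: 3.731. H: 2.53 < 3.731 → exclude; stop.
Optimal diet: E, A, G — 3 of 5 types.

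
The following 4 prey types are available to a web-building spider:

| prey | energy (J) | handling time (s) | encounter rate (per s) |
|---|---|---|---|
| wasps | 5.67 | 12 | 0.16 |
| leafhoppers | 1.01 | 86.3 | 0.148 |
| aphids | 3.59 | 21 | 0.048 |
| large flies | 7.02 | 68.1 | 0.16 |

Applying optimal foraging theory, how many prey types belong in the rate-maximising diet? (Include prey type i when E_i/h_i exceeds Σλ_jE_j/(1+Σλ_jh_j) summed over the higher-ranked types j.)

E/h in descending order: wasps 0.472, aphids 0.171, large flies 0.103, leafhoppers 0.0117 J/s. The optimal diet is the largest prefix of this list for which every included type satisfies E_i/h_i > R on the types above it.
Rate on top 1: 0.3107. aphids: 0.171 < 0.3107 → exclude; stop.
Optimal diet: wasps — 1 of 4 types.

1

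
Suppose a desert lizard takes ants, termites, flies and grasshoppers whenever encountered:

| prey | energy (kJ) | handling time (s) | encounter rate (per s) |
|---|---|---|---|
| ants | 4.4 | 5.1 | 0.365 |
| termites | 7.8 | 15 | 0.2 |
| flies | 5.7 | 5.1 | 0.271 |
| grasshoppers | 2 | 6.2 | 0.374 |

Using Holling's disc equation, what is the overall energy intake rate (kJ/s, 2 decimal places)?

0.57 kJ/s

R = (0.365×4.4 + 0.2×7.8 + 0.271×5.7 + 0.374×2) / (1 + 0.365×5.1 + 0.2×15 + 0.271×5.1 + 0.374×6.2) = 5.459/9.562 = 0.5709 kJ/s.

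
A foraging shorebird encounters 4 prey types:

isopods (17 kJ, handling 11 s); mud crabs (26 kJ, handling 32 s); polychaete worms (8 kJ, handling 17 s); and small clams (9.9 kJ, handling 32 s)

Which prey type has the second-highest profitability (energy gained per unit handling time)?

mud crabs

Profitability E/h (kJ/s): isopods = 17/11 = 1.55, mud crabs = 26/32 = 0.812, polychaete worms = 8/17 = 0.471, small clams = 9.9/32 = 0.309.
Ranked: isopods > mud crabs > polychaete worms > small clams.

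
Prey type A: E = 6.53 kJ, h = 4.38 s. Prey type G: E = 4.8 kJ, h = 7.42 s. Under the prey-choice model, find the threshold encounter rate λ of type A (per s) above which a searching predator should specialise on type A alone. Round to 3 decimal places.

0.175 per s

At the threshold, the rate on type A alone equals the profitability of type G: λ·6.53/(1 + λ·4.38) = 4.8/7.42 = 0.6469.
Rearranging, λ(6.53 − 0.6469×4.38) = 0.6469, so λ = 0.6469/3.697 = 0.175 per s.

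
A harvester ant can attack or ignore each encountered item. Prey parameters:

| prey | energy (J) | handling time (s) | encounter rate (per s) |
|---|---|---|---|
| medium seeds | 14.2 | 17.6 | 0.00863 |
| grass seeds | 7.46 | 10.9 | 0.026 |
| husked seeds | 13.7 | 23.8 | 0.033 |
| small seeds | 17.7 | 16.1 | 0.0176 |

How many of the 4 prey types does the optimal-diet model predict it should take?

4

Profitabilities (E/h, J/s): small seeds 1.1, medium seeds 0.807, grass seeds 0.684, husked seeds 0.576. Add prey in this order while the next type's profitability exceeds the intake rate on those already taken.
Rate on top 1: 0.2427. medium seeds: 0.807 > 0.2427 → include.
Rate on top 2: 0.3024. grass seeds: 0.684 > 0.3024 → include.
Rate on top 3: 0.3654. husked seeds: 0.576 > 0.3654 → include.
Optimal diet: small seeds, medium seeds, grass seeds, husked seeds — 4 of 4 types.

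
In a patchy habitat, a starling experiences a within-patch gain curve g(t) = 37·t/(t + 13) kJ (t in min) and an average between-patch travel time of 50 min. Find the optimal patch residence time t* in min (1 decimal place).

25.5 min

Maximise g(t)/(T+t): set derivative to zero → g'(t)(T+t) = g(t).
g'(t) = 37·13/(t + 13)². Setting 37·13/(t+13)² = 37t/[(t+13)(50+t)] gives 13(50+t) = t(t+13), so t² = 13×50 = 650.
t* = √650 = 25.5 min.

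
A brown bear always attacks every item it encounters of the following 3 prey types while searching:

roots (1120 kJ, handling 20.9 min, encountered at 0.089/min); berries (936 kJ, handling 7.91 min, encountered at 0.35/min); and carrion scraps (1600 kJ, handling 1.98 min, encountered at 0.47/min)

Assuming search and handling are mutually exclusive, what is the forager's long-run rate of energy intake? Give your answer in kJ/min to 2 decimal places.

179.79 kJ/min

Energy encountered per unit search time: 0.089×1120 + 0.35×936 + 0.47×1600 = 1179 kJ/min.
Handling time per unit search time: 0.089×20.9 + 0.35×7.91 + 0.47×1.98 = 5.559.
Rate = 1179/(1 + 5.559) = 179.8 kJ/min.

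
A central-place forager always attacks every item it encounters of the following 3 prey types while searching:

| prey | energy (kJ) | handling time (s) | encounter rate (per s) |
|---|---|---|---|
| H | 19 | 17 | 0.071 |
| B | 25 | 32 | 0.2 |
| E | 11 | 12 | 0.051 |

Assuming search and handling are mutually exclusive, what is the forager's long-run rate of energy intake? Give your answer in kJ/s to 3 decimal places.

R = (0.071×19 + 0.2×25 + 0.051×11) / (1 + 0.071×17 + 0.2×32 + 0.051×12) = 6.91/9.219 = 0.7495 kJ/s.

0.750 kJ/s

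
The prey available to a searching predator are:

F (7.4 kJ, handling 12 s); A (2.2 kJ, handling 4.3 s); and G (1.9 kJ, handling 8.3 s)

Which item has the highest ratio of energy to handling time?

F

Profitability E/h (kJ/s): F = 7.4/12 = 0.617, A = 2.2/4.3 = 0.512, G = 1.9/8.3 = 0.229.
Ranked: F > A > G.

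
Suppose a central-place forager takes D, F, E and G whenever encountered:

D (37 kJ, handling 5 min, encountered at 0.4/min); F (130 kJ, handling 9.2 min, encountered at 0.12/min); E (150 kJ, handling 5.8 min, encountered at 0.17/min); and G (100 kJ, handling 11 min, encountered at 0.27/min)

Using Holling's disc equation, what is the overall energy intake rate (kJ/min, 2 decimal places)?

R = Σλ_iE_i / (1 + Σλ_ih_i)
Numerator: 0.4×37 + 0.12×130 + 0.17×150 + 0.27×100 = 82.9
Denominator: 1 + 0.4×5 + 0.12×9.2 + 0.17×5.8 + 0.27×11 = 8.06
R = 82.9/8.06 = 10.29 kJ/min

10.29 kJ/min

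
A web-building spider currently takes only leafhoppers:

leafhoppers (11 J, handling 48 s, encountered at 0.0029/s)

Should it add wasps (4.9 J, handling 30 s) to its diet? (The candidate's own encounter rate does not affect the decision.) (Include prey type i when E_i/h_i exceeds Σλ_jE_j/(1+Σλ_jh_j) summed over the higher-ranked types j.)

Yes

On leafhoppers alone, R = ΣλE/(1+Σλh) = 0.0319/1.139 = 0.028 J/s.
Profitability of wasps: 4.9/30 = 0.1633 J/s.
Since 0.1633 > R, including wasps increases the long-run rate.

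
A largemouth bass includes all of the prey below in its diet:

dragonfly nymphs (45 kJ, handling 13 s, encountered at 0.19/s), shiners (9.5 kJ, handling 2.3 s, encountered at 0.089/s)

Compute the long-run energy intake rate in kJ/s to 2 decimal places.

2.56 kJ/s

Energy encountered per unit search time: 0.19×45 + 0.089×9.5 = 9.396 kJ/s.
Handling time per unit search time: 0.19×13 + 0.089×2.3 = 2.675.
Rate = 9.396/(1 + 2.675) = 2.557 kJ/s.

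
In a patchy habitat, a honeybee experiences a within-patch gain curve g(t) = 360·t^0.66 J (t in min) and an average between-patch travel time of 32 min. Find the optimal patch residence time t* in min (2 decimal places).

Maximise g(t)/(T+t): set derivative to zero → g'(t)(T+t) = g(t).
g'(t) = 0.66·360·t^-0.34. Setting 0.66·360·t^-0.34 = 360·t^0.66/(32+t) gives 0.66(32+t) = t, so 0.34·t = 0.66×32.
t* = 0.66×32/0.34 = 62.12 min.

62.12 min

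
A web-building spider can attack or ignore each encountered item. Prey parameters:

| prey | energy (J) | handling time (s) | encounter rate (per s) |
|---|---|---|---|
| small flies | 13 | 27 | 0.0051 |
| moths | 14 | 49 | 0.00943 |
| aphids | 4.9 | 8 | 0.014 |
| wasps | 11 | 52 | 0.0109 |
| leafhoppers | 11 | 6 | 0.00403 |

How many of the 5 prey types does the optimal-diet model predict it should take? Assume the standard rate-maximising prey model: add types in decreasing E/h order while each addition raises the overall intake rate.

5

Rank by E/h (J/s): leafhoppers 1.83, aphids 0.613, small flies 0.481, moths 0.286, wasps 0.212. Include each in turn until the next type's E/h falls below the running intake rate.
Rate on top 1: 0.04328. aphids: 0.613 > 0.04328 → include.
Rate on top 2: 0.09939. small flies: 0.481 > 0.09939 → include.
Rate on top 3: 0.1407. moths: 0.286 > 0.1407 → include.
Rate on top 4: 0.1793. wasps: 0.212 > 0.1793 → include.
Optimal diet: leafhoppers, aphids, small flies, moths, wasps — 5 of 5 types.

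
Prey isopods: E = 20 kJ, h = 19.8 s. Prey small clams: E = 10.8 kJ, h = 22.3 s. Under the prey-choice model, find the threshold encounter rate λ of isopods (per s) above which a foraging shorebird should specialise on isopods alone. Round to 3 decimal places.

Drop small clams once their profitability E₂/h₂ falls below the rate achievable on isopods alone: E₂/h₂ = λE₁/(1 + λh₁).
Solve for λ: λE₁h₂ = E₂(1 + λh₁) → λ(E₁h₂ − E₂h₁) = E₂ → λ = E₂/(E₁h₂ − E₂h₁).
λ = 10.8/(20×22.3 − 10.8×19.8) = 10.8/232.2 = 0.04652 per s.

0.047 per s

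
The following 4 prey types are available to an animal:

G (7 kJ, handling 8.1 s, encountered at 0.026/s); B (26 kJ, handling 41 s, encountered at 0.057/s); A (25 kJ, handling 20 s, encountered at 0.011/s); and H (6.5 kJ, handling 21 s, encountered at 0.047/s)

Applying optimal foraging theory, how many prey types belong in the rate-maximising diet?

Rank by E/h (kJ/s): A 1.25, G 0.864, B 0.634, H 0.31. Include each in turn until the next type's E/h falls below the running intake rate.
Rate on top 1: 0.2254. G: 0.864 > 0.2254 → include.
Rate on top 2: 0.3194. B: 0.634 > 0.3194 → include.
Rate on top 3: 0.5147. H: 0.31 < 0.5147 → exclude; stop.
Optimal diet: A, G, B — 3 of 4 types.

3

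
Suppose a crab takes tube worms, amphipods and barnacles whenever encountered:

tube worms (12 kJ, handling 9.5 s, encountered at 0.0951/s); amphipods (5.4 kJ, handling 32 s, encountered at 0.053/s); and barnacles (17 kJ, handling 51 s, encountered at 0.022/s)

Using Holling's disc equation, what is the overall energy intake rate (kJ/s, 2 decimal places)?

0.38 kJ/s

R = Σλ_iE_i / (1 + Σλ_ih_i)
Numerator: 0.0951×12 + 0.053×5.4 + 0.022×17 = 1.801
Denominator: 1 + 0.0951×9.5 + 0.053×32 + 0.022×51 = 4.721
R = 1.801/4.721 = 0.3815 kJ/s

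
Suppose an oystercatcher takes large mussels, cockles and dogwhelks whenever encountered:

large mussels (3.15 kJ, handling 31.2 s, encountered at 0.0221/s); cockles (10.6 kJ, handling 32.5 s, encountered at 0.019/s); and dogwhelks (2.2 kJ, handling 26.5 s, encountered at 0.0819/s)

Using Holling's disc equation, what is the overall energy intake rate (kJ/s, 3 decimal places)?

0.101 kJ/s

Energy encountered per unit search time: 0.0221×3.15 + 0.019×10.6 + 0.0819×2.2 = 0.4512 kJ/s.
Handling time per unit search time: 0.0221×31.2 + 0.019×32.5 + 0.0819×26.5 = 3.477.
Rate = 0.4512/(1 + 3.477) = 0.1008 kJ/s.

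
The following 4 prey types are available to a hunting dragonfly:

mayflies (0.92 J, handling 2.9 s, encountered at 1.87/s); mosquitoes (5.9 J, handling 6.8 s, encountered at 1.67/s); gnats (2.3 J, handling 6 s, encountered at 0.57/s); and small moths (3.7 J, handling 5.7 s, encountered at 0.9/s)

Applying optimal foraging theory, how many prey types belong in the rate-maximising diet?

E/h in descending order: mosquitoes 0.868, small moths 0.649, gnats 0.383, mayflies 0.317 J/s. The optimal diet is the largest prefix of this list for which every included type satisfies E_i/h_i > R on the types above it.
Rate on top 1: 0.7974. small moths: 0.649 < 0.7974 → exclude; stop.
Optimal diet: mosquitoes — 1 of 4 types.

1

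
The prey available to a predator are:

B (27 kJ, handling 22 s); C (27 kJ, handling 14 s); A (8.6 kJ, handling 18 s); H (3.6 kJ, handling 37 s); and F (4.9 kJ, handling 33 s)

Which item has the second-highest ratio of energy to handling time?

Profitability E/h (kJ/s): B = 27/22 = 1.23, C = 27/14 = 1.93, A = 8.6/18 = 0.478, H = 3.6/37 = 0.0973, F = 4.9/33 = 0.148.
Ranked: C > B > A > F > H.

B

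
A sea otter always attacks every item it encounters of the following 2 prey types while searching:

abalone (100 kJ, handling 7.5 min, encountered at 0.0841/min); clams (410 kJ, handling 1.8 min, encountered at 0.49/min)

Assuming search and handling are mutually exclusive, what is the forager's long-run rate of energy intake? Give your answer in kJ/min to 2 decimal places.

83.30 kJ/min

Energy encountered per unit search time: 0.0841×100 + 0.49×410 = 209.3 kJ/min.
Handling time per unit search time: 0.0841×7.5 + 0.49×1.8 = 1.513.
Rate = 209.3/(1 + 1.513) = 83.3 kJ/min.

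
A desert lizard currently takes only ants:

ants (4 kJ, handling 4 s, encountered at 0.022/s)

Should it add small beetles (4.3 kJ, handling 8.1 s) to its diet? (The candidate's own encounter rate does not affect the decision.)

Yes

Intake rate on the current diet: R = (0.022×4) / (1 + 0.022×4) = 0.088/1.088 = 0.08088 kJ/s.
small beetles: E/h = 4.3/8.1 = 0.5309 kJ/s.
0.5309 > 0.08088, so adding small beetles raises the average — include it.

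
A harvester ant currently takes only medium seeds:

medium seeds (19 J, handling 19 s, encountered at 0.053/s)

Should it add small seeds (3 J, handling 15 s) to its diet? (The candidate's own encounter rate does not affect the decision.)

No

Current rate: (0.053×19)/(1 + 0.053×19) = 0.5017 J/s.
small seeds: E/h = 3/15 = 0.2 J/s.
Since 0.2 < R, time spent handling small seeds is better spent searching.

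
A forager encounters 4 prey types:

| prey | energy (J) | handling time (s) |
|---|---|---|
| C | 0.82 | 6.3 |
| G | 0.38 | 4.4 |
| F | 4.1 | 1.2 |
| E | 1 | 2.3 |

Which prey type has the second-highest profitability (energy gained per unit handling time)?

In descending order of E/h:
F: 4.1/1.2 = 3.42 J/s
E: 1/2.3 = 0.435 J/s
C: 0.82/6.3 = 0.13 J/s
G: 0.38/4.4 = 0.0864 J/s

E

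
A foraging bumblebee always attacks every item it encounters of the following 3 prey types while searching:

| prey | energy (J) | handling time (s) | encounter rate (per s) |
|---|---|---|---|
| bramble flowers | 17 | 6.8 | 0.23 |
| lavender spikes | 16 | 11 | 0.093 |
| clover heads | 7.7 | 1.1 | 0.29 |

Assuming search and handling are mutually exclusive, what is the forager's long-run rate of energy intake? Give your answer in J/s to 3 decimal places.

R = Σλ_iE_i / (1 + Σλ_ih_i)
Numerator: 0.23×17 + 0.093×16 + 0.29×7.7 = 7.631
Denominator: 1 + 0.23×6.8 + 0.093×11 + 0.29×1.1 = 3.906
R = 7.631/3.906 = 1.954 J/s

1.954 J/s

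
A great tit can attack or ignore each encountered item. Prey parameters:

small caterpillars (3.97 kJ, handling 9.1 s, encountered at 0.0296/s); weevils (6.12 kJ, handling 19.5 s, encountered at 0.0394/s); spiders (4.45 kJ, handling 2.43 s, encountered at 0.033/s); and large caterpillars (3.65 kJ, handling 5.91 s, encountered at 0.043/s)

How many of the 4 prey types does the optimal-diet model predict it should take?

4

Rank by E/h (kJ/s): spiders 1.83, large caterpillars 0.618, small caterpillars 0.436, weevils 0.314. Include each in turn until the next type's E/h falls below the running intake rate.
Rate on top 1: 0.1359. large caterpillars: 0.618 > 0.1359 → include.
Rate on top 2: 0.2277. small caterpillars: 0.436 > 0.2277 → include.
Rate on top 3: 0.2627. weevils: 0.314 > 0.2627 → include.
Optimal diet: spiders, large caterpillars, small caterpillars, weevils — 4 of 4 types.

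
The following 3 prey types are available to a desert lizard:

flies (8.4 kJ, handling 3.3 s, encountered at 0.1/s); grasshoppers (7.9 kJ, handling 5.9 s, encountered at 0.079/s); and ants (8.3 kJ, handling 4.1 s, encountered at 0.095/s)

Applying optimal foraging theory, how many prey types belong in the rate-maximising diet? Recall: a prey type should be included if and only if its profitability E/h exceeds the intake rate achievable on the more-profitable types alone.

Rank by E/h (kJ/s): flies 2.55, ants 2.02, grasshoppers 1.34. Include each in turn until the next type's E/h falls below the running intake rate.
Rate on top 1: 0.6316. ants: 2.02 > 0.6316 → include.
Rate on top 2: 0.9471. grasshoppers: 1.34 > 0.9471 → include.
Optimal diet: flies, ants, grasshoppers — 3 of 3 types.

3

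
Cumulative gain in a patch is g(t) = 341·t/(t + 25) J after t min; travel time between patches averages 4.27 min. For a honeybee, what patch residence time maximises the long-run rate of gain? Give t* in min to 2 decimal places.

10.33 min

By the marginal value theorem, leave when the instantaneous gain rate g'(t) equals the habitat-wide average g(t)/(T + t).
g'(t) = 341·25/(t + 25)². Setting 341·25/(t+25)² = 341t/[(t+25)(4.27+t)] gives 25(4.27+t) = t(t+25), so t² = 25×4.27 = 106.7.
t* = √106.7 = 10.33 min.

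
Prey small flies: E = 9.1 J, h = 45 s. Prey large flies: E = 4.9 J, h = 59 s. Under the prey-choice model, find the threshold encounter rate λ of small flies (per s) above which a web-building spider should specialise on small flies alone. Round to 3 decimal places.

0.015 per s

At the threshold, the rate on small flies alone equals the profitability of large flies: λ·9.1/(1 + λ·45) = 4.9/59 = 0.08305.
Rearranging, λ(9.1 − 0.08305×45) = 0.08305, so λ = 0.08305/5.363 = 0.01549 per s.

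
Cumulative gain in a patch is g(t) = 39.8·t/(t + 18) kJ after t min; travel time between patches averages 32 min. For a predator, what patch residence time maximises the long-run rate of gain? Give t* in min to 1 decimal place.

24.0 min

Optimal t* satisfies g'(t*) = g(t*)/(T + t*).
g'(t) = 39.8·18/(t + 18)². Setting 39.8·18/(t+18)² = 39.8t/[(t+18)(32+t)] gives 18(32+t) = t(t+18), so t² = 18×32 = 576.
t* = √576 = 24 min.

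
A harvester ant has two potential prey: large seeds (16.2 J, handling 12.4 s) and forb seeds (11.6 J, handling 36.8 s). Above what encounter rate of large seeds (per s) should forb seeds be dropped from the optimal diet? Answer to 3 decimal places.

0.026 per s

At the threshold, the rate on large seeds alone equals the profitability of forb seeds: λ·16.2/(1 + λ·12.4) = 11.6/36.8 = 0.3152.
Rearranging, λ(16.2 − 0.3152×12.4) = 0.3152, so λ = 0.3152/12.29 = 0.02565 per s.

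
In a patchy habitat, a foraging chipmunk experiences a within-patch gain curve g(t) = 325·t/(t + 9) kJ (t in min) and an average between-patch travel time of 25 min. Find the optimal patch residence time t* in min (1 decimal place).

By the marginal value theorem, leave when the instantaneous gain rate g'(t) equals the habitat-wide average g(t)/(T + t).
g'(t) = 325·9/(t + 9)². Setting 325·9/(t+9)² = 325t/[(t+9)(25+t)] gives 9(25+t) = t(t+9), so t² = 9×25 = 225.
t* = √225 = 15 min.

15.0 min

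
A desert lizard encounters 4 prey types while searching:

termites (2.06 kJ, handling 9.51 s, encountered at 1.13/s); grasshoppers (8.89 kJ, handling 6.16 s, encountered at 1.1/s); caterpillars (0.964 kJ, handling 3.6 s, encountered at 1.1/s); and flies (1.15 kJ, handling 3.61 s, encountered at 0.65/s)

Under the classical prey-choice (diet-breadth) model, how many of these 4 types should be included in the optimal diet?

Profitabilities (E/h, kJ/s): grasshoppers 1.44, flies 0.319, caterpillars 0.268, termites 0.217. Add prey in this order while the next type's profitability exceeds the intake rate on those already taken.
Rate on top 1: 1.258. flies: 0.319 < 1.258 → exclude; stop.
Optimal diet: grasshoppers — 1 of 4 types.

1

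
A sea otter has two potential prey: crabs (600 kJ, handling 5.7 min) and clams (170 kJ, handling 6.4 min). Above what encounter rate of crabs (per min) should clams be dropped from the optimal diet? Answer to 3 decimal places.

At the threshold, the rate on crabs alone equals the profitability of clams: λ·600/(1 + λ·5.7) = 170/6.4 = 26.56.
Rearranging, λ(600 − 26.56×5.7) = 26.56, so λ = 26.56/448.6 = 0.05921 per min.

0.059 per min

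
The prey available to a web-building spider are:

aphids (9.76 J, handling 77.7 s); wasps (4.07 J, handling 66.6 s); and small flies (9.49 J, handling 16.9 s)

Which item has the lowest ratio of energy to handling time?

wasps

In descending order of E/h:
small flies: 9.49/16.9 = 0.562 J/s
aphids: 9.76/77.7 = 0.126 J/s
wasps: 4.07/66.6 = 0.0611 J/s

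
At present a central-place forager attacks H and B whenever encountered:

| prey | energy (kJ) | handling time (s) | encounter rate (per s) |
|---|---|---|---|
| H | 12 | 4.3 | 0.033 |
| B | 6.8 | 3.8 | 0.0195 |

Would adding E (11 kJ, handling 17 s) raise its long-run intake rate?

On H and B alone, R = ΣλE/(1+Σλh) = 0.5286/1.216 = 0.4347 kJ/s.
Profitability of E: 11/17 = 0.6471 kJ/s.
Since 0.6471 > R, including E increases the long-run rate.

Yes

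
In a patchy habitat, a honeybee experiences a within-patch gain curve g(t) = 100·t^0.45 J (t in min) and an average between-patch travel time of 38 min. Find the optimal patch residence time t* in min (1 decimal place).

By the marginal value theorem, leave when the instantaneous gain rate g'(t) equals the habitat-wide average g(t)/(T + t).
g'(t) = 0.45·100·t^-0.55. Setting 0.45·100·t^-0.55 = 100·t^0.45/(38+t) gives 0.45(38+t) = t, so 0.55·t = 0.45×38.
t* = 0.45×38/0.55 = 31.09 min.

31.1 min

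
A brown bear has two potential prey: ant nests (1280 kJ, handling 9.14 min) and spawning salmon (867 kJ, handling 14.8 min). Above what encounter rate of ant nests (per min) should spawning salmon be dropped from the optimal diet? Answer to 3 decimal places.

The zero-one rule: include spawning salmon iff E₂/h₂ > λE₁/(1+λh₁). Equality gives the switch point.
λE₁h₂ = E₂ + λE₂h₁ ⇒ λ = E₂/(E₁h₂ − E₂h₁) = 867/(1.894e+04 − 7924) = 0.07868 per min.

0.079 per min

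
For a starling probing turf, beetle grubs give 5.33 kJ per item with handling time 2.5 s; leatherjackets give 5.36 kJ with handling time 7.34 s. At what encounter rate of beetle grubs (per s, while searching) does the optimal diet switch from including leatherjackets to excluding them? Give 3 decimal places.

The zero-one rule: include leatherjackets iff E₂/h₂ > λE₁/(1+λh₁). Equality gives the switch point.
λE₁h₂ = E₂ + λE₂h₁ ⇒ λ = E₂/(E₁h₂ − E₂h₁) = 5.36/(39.12 − 13.4) = 0.2084 per s.

0.208 per s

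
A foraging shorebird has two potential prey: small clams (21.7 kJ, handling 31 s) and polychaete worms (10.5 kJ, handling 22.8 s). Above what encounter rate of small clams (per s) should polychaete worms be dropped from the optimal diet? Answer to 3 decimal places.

The zero-one rule: include polychaete worms iff E₂/h₂ > λE₁/(1+λh₁). Equality gives the switch point.
λE₁h₂ = E₂ + λE₂h₁ ⇒ λ = E₂/(E₁h₂ − E₂h₁) = 10.5/(494.8 − 325.5) = 0.06203 per s.

0.062 per s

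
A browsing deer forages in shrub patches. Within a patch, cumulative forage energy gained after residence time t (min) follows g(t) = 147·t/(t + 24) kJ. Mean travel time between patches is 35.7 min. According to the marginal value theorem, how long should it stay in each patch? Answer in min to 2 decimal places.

Maximise g(t)/(T+t): set derivative to zero → g'(t)(T+t) = g(t).
g'(t) = 147·24/(t + 24)². Setting 147·24/(t+24)² = 147t/[(t+24)(35.7+t)] gives 24(35.7+t) = t(t+24), so t² = 24×35.7 = 856.8.
t* = √856.8 = 29.27 min.

29.27 min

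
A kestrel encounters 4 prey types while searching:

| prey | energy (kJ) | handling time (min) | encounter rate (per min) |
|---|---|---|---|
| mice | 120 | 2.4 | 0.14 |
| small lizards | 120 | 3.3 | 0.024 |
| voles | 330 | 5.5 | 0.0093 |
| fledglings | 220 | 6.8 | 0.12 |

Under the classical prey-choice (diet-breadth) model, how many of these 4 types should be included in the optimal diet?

4

Rank by E/h (kJ/min): voles 60, mice 50, small lizards 36.4, fledglings 32.4. Include each in turn until the next type's E/h falls below the running intake rate.
Rate on top 1: 2.92. mice: 50 > 2.92 → include.
Rate on top 2: 14.32. small lizards: 36.4 > 14.32 → include.
Rate on top 3: 15.51. fledglings: 32.4 > 15.51 → include.
Optimal diet: voles, mice, small lizards, fledglings — 4 of 4 types.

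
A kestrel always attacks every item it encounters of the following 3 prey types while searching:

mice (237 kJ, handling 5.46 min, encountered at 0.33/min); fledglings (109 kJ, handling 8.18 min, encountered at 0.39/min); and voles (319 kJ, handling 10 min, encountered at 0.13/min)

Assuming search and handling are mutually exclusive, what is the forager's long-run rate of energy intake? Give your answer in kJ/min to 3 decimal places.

Energy encountered per unit search time: 0.33×237 + 0.39×109 + 0.13×319 = 162.2 kJ/min.
Handling time per unit search time: 0.33×5.46 + 0.39×8.18 + 0.13×10 = 6.292.
Rate = 162.2/(1 + 6.292) = 22.24 kJ/min.

22.242 kJ/min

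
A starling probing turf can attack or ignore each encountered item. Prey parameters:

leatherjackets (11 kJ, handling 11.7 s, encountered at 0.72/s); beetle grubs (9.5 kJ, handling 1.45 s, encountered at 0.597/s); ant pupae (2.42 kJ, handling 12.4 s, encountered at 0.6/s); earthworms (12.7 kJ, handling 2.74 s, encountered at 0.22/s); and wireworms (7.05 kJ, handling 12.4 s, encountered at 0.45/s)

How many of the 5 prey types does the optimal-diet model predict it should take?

2

Profitabilities (E/h, kJ/s): beetle grubs 6.55, earthworms 4.64, leatherjackets 0.94, wireworms 0.569, ant pupae 0.195. Add prey in this order while the next type's profitability exceeds the intake rate on those already taken.
Rate on top 1: 3.04. earthworms: 4.64 > 3.04 → include.
Rate on top 2: 3.429. leatherjackets: 0.94 < 3.429 → exclude; stop.
Optimal diet: beetle grubs, earthworms — 2 of 5 types.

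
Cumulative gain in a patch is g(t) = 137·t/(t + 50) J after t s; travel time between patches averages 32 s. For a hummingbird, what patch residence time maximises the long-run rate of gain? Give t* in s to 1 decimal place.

40.0 s

Maximise g(t)/(T+t): set derivative to zero → g'(t)(T+t) = g(t).
g'(t) = 137·50/(t + 50)². Setting 137·50/(t+50)² = 137t/[(t+50)(32+t)] gives 50(32+t) = t(t+50), so t² = 50×32 = 1600.
t* = √1600 = 40 s.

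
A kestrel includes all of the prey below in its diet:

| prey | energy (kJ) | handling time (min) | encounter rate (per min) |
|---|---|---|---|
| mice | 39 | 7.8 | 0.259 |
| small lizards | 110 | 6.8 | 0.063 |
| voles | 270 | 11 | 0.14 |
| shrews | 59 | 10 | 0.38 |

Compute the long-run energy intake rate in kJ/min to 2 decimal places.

R = (0.259×39 + 0.063×110 + 0.14×270 + 0.38×59) / (1 + 0.259×7.8 + 0.063×6.8 + 0.14×11 + 0.38×10) = 77.25/8.789 = 8.79 kJ/min.

8.79 kJ/min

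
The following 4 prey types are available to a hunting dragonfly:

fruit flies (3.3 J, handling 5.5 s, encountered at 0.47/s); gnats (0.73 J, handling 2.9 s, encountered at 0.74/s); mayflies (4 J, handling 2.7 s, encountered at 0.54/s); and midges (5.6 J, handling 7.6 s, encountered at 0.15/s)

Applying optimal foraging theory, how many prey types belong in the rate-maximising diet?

E/h in descending order: mayflies 1.48, midges 0.737, fruit flies 0.6, gnats 0.252 J/s. The optimal diet is the largest prefix of this list for which every included type satisfies E_i/h_i > R on the types above it.
Rate on top 1: 0.8788. midges: 0.737 < 0.8788 → exclude; stop.
Optimal diet: mayflies — 1 of 4 types.

1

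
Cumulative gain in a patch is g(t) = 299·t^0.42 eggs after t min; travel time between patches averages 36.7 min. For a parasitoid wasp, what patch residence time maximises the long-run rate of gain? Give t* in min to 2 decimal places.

Optimal t* satisfies g'(t*) = g(t*)/(T + t*).
g'(t) = 0.42·299·t^-0.58. Setting 0.42·299·t^-0.58 = 299·t^0.42/(36.7+t) gives 0.42(36.7+t) = t, so 0.58·t = 0.42×36.7.
t* = 0.42×36.7/0.58 = 26.58 min.

26.58 min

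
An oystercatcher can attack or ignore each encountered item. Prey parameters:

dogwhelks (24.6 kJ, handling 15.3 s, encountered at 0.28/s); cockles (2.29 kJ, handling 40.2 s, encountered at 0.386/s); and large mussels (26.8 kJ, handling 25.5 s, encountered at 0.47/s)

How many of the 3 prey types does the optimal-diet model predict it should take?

1

Profitabilities (E/h, kJ/s): dogwhelks 1.61, large mussels 1.05, cockles 0.057. Add prey in this order while the next type's profitability exceeds the intake rate on those already taken.
Rate on top 1: 1.304. large mussels: 1.05 < 1.304 → exclude; stop.
Optimal diet: dogwhelks — 1 of 3 types.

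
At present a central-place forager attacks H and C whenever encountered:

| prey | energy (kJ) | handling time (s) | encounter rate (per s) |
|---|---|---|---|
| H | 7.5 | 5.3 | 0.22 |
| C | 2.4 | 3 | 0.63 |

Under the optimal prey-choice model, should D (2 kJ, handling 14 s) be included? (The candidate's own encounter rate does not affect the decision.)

No

Intake rate on the current diet: R = (0.22×7.5 + 0.63×2.4) / (1 + 0.22×5.3 + 0.63×3) = 3.162/4.056 = 0.7796 kJ/s.
Profitability of D: 2/14 = 0.1429 kJ/s.
Since 0.1429 < R, time spent handling D is better spent searching.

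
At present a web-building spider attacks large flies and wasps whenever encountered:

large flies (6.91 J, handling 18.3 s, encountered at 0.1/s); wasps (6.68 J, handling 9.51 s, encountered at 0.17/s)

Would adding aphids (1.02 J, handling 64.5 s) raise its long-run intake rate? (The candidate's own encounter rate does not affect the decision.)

No

On large flies and wasps alone, R = ΣλE/(1+Σλh) = 1.827/4.447 = 0.4108 J/s.
aphids: E/h = 1.02/64.5 = 0.01581 J/s.
0.01581 < 0.4108, so adding aphids would lower the average — exclude it.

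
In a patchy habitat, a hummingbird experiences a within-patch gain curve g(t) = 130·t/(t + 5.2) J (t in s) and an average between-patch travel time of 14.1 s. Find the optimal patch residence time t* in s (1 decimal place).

Maximise g(t)/(T+t): set derivative to zero → g'(t)(T+t) = g(t).
g'(t) = 130·5.2/(t + 5.2)². Setting 130·5.2/(t+5.2)² = 130t/[(t+5.2)(14.1+t)] gives 5.2(14.1+t) = t(t+5.2), so t² = 5.2×14.1 = 73.32.
t* = √73.32 = 8.563 s.

8.6 s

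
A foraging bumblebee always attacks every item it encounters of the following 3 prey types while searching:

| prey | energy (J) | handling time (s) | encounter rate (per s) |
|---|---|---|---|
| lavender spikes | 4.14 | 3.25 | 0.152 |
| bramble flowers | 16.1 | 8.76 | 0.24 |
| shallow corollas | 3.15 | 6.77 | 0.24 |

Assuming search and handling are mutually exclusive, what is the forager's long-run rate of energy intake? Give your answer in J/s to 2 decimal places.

Energy encountered per unit search time: 0.152×4.14 + 0.24×16.1 + 0.24×3.15 = 5.249 J/s.
Handling time per unit search time: 0.152×3.25 + 0.24×8.76 + 0.24×6.77 = 4.221.
Rate = 5.249/(1 + 4.221) = 1.005 J/s.

1.01 J/s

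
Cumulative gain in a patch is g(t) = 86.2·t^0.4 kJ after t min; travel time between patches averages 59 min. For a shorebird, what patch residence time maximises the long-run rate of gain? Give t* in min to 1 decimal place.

Maximise g(t)/(T+t): set derivative to zero → g'(t)(T+t) = g(t).
g'(t) = 0.4·86.2·t^-0.6. Setting 0.4·86.2·t^-0.6 = 86.2·t^0.4/(59+t) gives 0.4(59+t) = t, so 0.60·t = 0.4×59.
t* = 0.4×59/0.60 = 39.33 min.

39.3 min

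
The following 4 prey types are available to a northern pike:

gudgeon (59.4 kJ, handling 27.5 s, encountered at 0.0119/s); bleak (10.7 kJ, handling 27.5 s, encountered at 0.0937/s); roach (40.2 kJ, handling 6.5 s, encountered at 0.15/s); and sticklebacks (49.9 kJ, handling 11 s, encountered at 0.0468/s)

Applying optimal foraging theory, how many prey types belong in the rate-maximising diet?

2

Rank by E/h (kJ/s): roach 6.18, sticklebacks 4.54, gudgeon 2.16, bleak 0.389. Include each in turn until the next type's E/h falls below the running intake rate.
Rate on top 1: 3.053. sticklebacks: 4.54 > 3.053 → include.
Rate on top 2: 3.36. gudgeon: 2.16 < 3.36 → exclude; stop.
Optimal diet: roach, sticklebacks — 2 of 4 types.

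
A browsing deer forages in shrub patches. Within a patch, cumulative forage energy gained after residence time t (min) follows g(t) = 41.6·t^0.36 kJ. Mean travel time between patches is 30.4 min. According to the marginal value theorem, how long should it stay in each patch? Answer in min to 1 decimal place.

Optimal t* satisfies g'(t*) = g(t*)/(T + t*).
g'(t) = 0.36·41.6·t^-0.64. Setting 0.36·41.6·t^-0.64 = 41.6·t^0.36/(30.4+t) gives 0.36(30.4+t) = t, so 0.64·t = 0.36×30.4.
t* = 0.36×30.4/0.64 = 17.1 min.

17.1 min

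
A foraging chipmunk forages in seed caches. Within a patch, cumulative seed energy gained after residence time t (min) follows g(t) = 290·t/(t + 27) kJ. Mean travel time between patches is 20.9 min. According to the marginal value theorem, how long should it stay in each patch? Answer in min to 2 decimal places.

By the marginal value theorem, leave when the instantaneous gain rate g'(t) equals the habitat-wide average g(t)/(T + t).
g'(t) = 290·27/(t + 27)². Setting 290·27/(t+27)² = 290t/[(t+27)(20.9+t)] gives 27(20.9+t) = t(t+27), so t² = 27×20.9 = 564.3.
t* = √564.3 = 23.75 min.

23.75 min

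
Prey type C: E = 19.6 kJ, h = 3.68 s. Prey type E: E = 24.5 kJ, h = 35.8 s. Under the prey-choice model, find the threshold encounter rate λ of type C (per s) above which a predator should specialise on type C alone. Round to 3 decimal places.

0.040 per s

At the threshold, the rate on type C alone equals the profitability of type E: λ·19.6/(1 + λ·3.68) = 24.5/35.8 = 0.6844.
Rearranging, λ(19.6 − 0.6844×3.68) = 0.6844, so λ = 0.6844/17.08 = 0.04006 per s.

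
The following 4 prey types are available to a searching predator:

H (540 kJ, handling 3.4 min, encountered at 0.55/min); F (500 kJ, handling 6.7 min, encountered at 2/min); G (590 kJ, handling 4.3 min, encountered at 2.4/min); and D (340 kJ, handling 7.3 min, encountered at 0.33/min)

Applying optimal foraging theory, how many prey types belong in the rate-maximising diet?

2

Profitabilities (E/h, kJ/min): H 159, G 137, F 74.6, D 46.6. Add prey in this order while the next type's profitability exceeds the intake rate on those already taken.
Rate on top 1: 103.5. G: 137 > 103.5 → include.
Rate on top 2: 129.9. F: 74.6 < 129.9 → exclude; stop.
Optimal diet: H, G — 2 of 4 types.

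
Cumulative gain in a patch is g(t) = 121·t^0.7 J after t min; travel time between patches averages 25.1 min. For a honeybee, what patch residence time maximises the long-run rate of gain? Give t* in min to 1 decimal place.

58.6 min

By the marginal value theorem, leave when the instantaneous gain rate g'(t) equals the habitat-wide average g(t)/(T + t).
g'(t) = 0.7·121·t^-0.3. Setting 0.7·121·t^-0.3 = 121·t^0.7/(25.1+t) gives 0.7(25.1+t) = t, so 0.30·t = 0.7×25.1.
t* = 0.7×25.1/0.30 = 58.57 min.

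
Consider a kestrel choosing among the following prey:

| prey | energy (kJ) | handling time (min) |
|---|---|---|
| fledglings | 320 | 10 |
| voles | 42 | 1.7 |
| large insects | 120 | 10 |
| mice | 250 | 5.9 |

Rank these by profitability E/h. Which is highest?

In descending order of E/h:
mice: 250/5.9 = 42.4 kJ/min
fledglings: 320/10 = 32 kJ/min
voles: 42/1.7 = 24.7 kJ/min
large insects: 120/10 = 12 kJ/min

mice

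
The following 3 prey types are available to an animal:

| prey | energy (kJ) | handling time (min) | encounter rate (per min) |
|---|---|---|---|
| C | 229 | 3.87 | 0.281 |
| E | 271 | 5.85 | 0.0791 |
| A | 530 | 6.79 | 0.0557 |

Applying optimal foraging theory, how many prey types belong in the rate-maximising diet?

3

E/h in descending order: A 78.1, C 59.2, E 46.3 kJ/min. The optimal diet is the largest prefix of this list for which every included type satisfies E_i/h_i > R on the types above it.
Rate on top 1: 21.42. C: 59.2 > 21.42 → include.
Rate on top 2: 38.07. E: 46.3 > 38.07 → include.
Optimal diet: A, C, E — 3 of 3 types.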